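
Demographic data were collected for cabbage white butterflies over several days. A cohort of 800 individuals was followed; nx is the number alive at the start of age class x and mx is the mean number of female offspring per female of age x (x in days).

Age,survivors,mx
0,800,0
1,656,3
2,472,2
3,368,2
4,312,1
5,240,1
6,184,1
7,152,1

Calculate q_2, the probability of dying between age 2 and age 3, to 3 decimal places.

0.220

lx = nx/n0 = nx/800: 1, 0.82, 0.59, 0.46, 0.39, 0.3, 0.23, 0.19
q_2 = (l_2 − l_3) / l_2 = (0.59 − 0.46) / 0.59
     = 0.13 / 0.59 = 0.220339… → 0.220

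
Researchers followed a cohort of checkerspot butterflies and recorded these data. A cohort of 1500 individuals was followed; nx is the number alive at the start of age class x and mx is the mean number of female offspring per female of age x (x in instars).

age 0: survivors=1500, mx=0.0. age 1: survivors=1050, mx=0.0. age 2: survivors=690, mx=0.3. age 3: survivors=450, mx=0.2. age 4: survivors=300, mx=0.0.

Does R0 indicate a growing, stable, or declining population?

declining

lx = nx/n0 = nx/1500: 1, 0.7, 0.46, 0.3, 0.2
R0 = Σ lx·mx = 0 + 0 + 0.138 + 0.06 + 0 = 0.198
R0 < 1, so the population is declining.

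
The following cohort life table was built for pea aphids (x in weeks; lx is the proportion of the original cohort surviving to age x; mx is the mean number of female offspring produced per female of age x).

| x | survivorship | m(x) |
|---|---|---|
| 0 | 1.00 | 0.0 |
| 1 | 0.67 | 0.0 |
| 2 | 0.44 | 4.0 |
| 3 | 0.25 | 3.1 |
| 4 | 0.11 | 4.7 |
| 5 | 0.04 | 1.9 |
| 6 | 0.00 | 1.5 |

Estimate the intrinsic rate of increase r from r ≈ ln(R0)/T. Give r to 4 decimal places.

0.4301

R0 = Σ lx·mx = 0 + 0 + 1.76 + 0.775 + 0.517 + 0.076 + 0 = 3.128
Σ x·lx·mx = 8.293; T = 8.293/3.128 = 2.65121…
r ≈ ln(R0)/T = ln(3.128)/2.65121… = 0.43014… → 0.4301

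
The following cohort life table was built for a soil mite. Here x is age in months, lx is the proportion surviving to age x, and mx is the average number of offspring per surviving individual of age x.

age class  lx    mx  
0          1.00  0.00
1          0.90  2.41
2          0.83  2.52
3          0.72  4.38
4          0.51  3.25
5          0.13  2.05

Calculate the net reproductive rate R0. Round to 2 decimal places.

lx·mx by age: 0, 2.169, 2.0916, 3.1536, 1.6575, 0.2665
R0 = Σ lx·mx = 9.3382 → 9.34

9.34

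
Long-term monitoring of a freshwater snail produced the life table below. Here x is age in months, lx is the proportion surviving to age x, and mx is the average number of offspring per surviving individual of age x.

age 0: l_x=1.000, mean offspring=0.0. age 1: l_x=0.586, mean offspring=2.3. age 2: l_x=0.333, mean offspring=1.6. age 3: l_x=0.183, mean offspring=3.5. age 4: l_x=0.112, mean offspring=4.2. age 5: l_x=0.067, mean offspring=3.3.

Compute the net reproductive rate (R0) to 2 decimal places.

3.21

lx·mx by age: 0, 1.3478, 0.5328, 0.6405, 0.4704, 0.2211
R0 = Σ lx·mx = 3.2126 → 3.21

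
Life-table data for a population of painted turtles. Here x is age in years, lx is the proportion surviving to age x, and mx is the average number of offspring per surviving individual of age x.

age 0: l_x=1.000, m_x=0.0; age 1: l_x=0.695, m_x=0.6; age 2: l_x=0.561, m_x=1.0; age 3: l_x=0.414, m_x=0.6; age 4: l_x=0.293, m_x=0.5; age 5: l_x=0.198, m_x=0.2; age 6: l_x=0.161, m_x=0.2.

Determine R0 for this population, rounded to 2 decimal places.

1.44

lx·mx by age: 0, 0.417, 0.561, 0.2484, 0.1465, 0.0396, 0.0322
R0 = Σ lx·mx = 1.4447 → 1.44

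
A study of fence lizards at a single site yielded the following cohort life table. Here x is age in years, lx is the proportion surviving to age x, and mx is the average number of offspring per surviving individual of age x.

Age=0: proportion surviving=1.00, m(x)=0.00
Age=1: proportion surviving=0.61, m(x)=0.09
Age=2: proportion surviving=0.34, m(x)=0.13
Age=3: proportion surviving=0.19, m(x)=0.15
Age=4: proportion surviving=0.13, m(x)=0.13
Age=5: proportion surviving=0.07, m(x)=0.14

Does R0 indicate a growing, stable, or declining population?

R0 = Σ lx·mx = 0 + 0.0549 + 0.0442 + 0.0285 + 0.0169 + 0.0098 = 0.1543
R0 < 1, so the population is declining.

declining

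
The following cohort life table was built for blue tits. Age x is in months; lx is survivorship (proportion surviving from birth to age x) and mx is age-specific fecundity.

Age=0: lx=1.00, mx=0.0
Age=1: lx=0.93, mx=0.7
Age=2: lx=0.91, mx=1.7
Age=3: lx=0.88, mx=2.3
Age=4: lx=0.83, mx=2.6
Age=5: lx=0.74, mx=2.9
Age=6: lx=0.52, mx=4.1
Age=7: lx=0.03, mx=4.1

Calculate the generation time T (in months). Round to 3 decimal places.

lx·mx: 0, 0.651, 1.547, 2.024, 2.158, 2.146, 2.132, 0.123 → R0 = 10.781
x·lx·mx: 0, 0.651, 3.094, 6.072, 8.632, 10.73, 12.792, 0.861 → Σ = 42.832
T = 42.832 / 10.781 = 3.972915… → 3.973

3.973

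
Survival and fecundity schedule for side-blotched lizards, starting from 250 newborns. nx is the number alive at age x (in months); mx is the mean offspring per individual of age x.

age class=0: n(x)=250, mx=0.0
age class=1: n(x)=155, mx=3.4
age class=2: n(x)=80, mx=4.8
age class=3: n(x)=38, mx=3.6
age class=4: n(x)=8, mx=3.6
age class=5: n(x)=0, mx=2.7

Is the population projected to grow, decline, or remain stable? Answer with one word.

growing

lx = nx/n0 = nx/250: 1, 0.62, 0.32, 0.152, 0.032, 0
R0 = Σ lx·mx = 0 + 2.108 + 1.536 + 0.5472 + 0.1152 + 0 = 4.3064
R0 > 1, so the population is growing.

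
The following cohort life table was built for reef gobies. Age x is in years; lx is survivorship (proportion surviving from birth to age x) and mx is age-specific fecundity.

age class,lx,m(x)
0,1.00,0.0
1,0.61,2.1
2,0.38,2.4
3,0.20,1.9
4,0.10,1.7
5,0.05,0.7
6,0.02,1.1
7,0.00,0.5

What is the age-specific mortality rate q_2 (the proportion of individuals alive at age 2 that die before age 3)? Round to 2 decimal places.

q_2 = (l_2 − l_3) / l_2 = (0.38 − 0.2) / 0.38
     = 0.18 / 0.38 = 0.473684… → 0.47

0.47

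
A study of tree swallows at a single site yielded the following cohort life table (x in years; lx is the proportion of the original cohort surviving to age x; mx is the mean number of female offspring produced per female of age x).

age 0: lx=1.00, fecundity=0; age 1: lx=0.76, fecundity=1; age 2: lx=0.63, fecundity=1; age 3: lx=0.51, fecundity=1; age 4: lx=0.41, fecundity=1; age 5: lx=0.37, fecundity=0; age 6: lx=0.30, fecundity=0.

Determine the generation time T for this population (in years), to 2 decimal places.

lx·mx: 0, 0.76, 0.63, 0.51, 0.41, 0, 0 → R0 = 2.31
x·lx·mx: 0, 0.76, 1.26, 1.53, 1.64, 0, 0 → Σ = 5.19
T = 5.19 / 2.31 = 2.246753… → 2.25

2.25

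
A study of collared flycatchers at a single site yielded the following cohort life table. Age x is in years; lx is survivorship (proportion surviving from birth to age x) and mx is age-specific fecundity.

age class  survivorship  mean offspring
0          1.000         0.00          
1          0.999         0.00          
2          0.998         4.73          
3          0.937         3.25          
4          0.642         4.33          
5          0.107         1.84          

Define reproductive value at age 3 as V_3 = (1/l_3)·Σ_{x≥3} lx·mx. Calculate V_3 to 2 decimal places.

lx·mx for x ≥ 3: 3.04525, 2.77986, 0.19688 → sum = 6.02199
V_3 = 6.02199 / l_3 = 6.02199 / 0.937 = 6.426884… → 6.43

6.43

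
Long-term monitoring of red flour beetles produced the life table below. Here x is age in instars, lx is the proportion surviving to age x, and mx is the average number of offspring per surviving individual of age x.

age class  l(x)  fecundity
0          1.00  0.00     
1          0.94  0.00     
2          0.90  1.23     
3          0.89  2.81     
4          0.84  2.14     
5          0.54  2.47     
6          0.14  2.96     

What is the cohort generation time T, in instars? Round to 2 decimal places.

lx·mx: 0, 0, 1.107, 2.5009, 1.7976, 1.3338, 0.4144 → R0 = 7.1537
x·lx·mx: 0, 0, 2.214, 7.5027, 7.1904, 6.669, 2.4864 → Σ = 26.0625
T = 26.0625 / 7.1537 = 3.64322… → 3.64

3.64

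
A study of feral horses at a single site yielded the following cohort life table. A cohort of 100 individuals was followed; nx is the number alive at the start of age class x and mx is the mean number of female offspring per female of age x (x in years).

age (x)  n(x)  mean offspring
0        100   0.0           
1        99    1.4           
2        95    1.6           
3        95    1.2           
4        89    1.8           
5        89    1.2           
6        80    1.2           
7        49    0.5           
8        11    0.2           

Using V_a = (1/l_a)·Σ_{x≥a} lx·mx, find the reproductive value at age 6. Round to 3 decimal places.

1.534

lx = nx/n0 = nx/100: 1, 0.99, 0.95, 0.95, 0.89, 0.89, 0.8, 0.49, 0.11
lx·mx for x ≥ 6: 0.96, 0.245, 0.022 → sum = 1.227
V_6 = 1.227 / l_6 = 1.227 / 0.8 = 1.53375 → 1.534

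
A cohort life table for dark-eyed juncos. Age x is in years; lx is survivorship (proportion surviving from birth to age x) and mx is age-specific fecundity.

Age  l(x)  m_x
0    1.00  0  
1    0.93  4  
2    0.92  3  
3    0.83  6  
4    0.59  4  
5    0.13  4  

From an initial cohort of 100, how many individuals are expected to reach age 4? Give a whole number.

59

Expected survivors = N0 · l_4 = 100 × 0.59 = 59 → 59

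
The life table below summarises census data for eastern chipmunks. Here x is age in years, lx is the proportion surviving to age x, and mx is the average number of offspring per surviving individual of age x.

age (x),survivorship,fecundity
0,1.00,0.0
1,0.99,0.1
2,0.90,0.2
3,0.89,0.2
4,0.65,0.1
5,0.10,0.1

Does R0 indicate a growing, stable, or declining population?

R0 = Σ lx·mx = 0 + 0.099 + 0.18 + 0.178 + 0.065 + 0.01 = 0.532
R0 < 1, so the population is declining.

declining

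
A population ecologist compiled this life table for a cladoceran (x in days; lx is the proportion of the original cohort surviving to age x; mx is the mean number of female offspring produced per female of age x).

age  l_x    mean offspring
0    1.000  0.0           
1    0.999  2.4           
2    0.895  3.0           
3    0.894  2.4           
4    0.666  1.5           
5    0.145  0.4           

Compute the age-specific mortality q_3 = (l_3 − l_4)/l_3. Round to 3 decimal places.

0.255

q_3 = (l_3 − l_4) / l_3 = (0.894 − 0.666) / 0.894
     = 0.228 / 0.894 = 0.255034… → 0.255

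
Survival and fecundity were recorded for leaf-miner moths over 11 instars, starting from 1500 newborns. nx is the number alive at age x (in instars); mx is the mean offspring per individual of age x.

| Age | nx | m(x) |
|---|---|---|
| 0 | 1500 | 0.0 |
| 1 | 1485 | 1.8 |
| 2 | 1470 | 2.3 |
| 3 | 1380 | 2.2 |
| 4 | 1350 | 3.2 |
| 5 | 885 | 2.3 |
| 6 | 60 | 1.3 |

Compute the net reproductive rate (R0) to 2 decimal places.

lx = nx/n0 = nx/1500: 1, 0.99, 0.98, 0.92, 0.9, 0.59, 0.04
lx·mx by age: 0, 1.782, 2.254, 2.024, 2.88, 1.357, 0.052
R0 = Σ lx·mx = 10.349 → 10.35

10.35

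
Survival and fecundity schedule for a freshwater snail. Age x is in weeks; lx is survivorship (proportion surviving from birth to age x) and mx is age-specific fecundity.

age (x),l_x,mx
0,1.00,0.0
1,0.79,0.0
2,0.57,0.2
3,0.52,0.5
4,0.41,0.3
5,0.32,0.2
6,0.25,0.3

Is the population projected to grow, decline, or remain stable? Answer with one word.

declining

R0 = Σ lx·mx = 0 + 0 + 0.114 + 0.26 + 0.123 + 0.064 + 0.075 = 0.636
R0 < 1, so the population is declining.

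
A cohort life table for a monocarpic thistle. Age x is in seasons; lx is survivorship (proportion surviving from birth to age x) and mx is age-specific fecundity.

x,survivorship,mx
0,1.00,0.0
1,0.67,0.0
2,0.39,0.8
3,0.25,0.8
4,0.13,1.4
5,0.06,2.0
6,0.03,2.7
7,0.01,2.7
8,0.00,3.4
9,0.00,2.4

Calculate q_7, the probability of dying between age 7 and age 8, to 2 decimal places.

1.00

q_7 = (l_7 − l_8) / l_7 = (0.01 − 0) / 0.01
     = 0.01 / 0.01 = 1 → 1.00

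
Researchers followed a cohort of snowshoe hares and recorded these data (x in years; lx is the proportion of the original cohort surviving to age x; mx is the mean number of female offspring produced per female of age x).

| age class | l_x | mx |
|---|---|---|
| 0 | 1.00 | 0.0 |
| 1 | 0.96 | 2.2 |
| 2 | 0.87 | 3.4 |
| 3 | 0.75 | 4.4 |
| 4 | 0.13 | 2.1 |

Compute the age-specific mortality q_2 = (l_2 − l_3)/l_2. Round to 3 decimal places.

0.138

q_2 = (l_2 − l_3) / l_2 = (0.87 − 0.75) / 0.87
     = 0.12 / 0.87 = 0.137931… → 0.138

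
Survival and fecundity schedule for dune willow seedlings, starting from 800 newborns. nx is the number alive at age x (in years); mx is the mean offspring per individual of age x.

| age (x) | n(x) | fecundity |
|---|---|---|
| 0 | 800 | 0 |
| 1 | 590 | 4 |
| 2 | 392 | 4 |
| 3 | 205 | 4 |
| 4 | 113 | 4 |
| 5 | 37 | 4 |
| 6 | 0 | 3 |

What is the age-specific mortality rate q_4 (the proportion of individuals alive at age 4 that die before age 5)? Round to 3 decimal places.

0.673

lx = nx/n0 = nx/800: 1, 0.7375, 0.49, 0.25625, 0.14125, 0.04625, 0
q_4 = (l_4 − l_5) / l_4 = (0.14125 − 0.04625) / 0.14125
     = 0.095 / 0.14125 = 0.672566… → 0.673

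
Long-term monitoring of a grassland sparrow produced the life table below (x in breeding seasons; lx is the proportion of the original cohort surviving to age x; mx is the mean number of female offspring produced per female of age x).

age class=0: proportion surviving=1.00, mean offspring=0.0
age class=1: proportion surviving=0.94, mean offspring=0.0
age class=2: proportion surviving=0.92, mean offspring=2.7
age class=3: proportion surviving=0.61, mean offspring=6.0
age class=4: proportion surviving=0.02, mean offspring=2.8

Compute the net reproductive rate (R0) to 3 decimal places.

6.200

lx·mx by age: 0, 0, 2.484, 3.66, 0.056
R0 = Σ lx·mx = 6.2 → 6.200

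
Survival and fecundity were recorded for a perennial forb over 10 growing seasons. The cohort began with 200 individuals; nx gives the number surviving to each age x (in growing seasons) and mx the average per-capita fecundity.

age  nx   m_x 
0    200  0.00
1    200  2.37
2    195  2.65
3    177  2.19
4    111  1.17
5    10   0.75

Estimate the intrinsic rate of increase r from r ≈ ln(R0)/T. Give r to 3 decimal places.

lx = nx/n0 = nx/200: 1, 1, 0.975, 0.885, 0.555, 0.05
R0 = Σ lx·mx = 0 + 2.37 + 2.58375 + 1.93815 + 0.64935 + 0.0375 = 7.57875
Σ x·lx·mx = 16.13685; T = 16.13685/7.57875 = 2.12922…
r ≈ ln(R0)/T = ln(7.57875)/2.12922… = 0.95121… → 0.951

0.951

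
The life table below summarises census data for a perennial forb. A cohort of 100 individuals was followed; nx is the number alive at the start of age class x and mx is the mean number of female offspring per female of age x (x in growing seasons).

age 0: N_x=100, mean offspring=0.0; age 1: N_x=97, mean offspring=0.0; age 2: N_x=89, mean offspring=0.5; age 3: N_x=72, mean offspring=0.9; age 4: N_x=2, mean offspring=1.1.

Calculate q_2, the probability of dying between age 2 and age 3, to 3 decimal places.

lx = nx/n0 = nx/100: 1, 0.97, 0.89, 0.72, 0.02
q_2 = (l_2 − l_3) / l_2 = (0.89 − 0.72) / 0.89
     = 0.17 / 0.89 = 0.191011… → 0.191

0.191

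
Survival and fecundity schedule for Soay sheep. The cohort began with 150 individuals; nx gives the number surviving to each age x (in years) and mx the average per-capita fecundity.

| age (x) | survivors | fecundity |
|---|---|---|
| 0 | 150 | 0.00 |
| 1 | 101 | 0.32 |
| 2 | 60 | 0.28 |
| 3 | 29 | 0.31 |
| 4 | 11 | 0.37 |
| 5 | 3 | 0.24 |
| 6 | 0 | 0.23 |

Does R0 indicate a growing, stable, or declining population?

lx = nx/n0 = nx/150: 1, 0.67333…, 0.4, 0.19333…, 0.07333…, 0.02, 0
R0 = Σ lx·mx = 0 + 0.215467… + 0.112 + 0.059933… + 0.027133… + 0.0048 + 0 = 0.419333…
R0 < 1, so the population is declining.

declining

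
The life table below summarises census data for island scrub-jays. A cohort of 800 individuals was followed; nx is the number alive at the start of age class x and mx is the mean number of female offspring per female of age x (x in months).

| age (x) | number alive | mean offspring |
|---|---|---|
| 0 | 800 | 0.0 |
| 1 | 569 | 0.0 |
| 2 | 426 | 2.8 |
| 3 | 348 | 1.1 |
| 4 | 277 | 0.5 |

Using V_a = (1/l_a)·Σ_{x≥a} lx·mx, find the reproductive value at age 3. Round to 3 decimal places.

1.498

lx = nx/n0 = nx/800: 1, 0.71125, 0.5325, 0.435, 0.34625
lx·mx for x ≥ 3: 0.4785, 0.173125 → sum = 0.651625
V_3 = 0.651625 / l_3 = 0.651625 / 0.435 = 1.497989… → 1.498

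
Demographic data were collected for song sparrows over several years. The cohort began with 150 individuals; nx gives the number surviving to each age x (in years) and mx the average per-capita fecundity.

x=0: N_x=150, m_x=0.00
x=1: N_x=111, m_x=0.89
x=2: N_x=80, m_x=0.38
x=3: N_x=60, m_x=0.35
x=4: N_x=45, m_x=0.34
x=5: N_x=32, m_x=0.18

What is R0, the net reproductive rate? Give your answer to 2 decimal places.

lx = nx/n0 = nx/150: 1, 0.74, 0.53333…, 0.4, 0.3, 0.21333…
lx·mx by age: 0, 0.6586, 0.202667…, 0.14, 0.102, 0.0384…
R0 = Σ lx·mx = 1.141667… → 1.14

1.14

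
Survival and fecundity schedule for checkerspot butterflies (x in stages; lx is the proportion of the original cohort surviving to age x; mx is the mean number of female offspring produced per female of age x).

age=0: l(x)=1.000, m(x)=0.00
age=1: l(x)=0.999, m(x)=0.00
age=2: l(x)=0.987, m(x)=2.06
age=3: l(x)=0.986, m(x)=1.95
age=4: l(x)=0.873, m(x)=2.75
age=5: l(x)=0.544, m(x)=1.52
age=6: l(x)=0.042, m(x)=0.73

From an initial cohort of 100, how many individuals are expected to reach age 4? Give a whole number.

Expected survivors = N0 · l_4 = 100 × 0.873 = 87.3 → 87

87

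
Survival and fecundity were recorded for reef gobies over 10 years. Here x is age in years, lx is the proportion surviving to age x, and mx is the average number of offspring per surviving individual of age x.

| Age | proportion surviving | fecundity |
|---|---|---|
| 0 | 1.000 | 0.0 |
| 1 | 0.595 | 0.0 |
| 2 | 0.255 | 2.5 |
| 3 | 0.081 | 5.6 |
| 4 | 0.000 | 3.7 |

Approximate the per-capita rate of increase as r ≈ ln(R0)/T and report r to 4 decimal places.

0.0361

R0 = Σ lx·mx = 0 + 0 + 0.6375 + 0.4536 + 0 = 1.0911
Σ x·lx·mx = 2.6358; T = 2.6358/1.0911 = 2.41573…
r ≈ ln(R0)/T = ln(1.0911)/2.41573… = 0.036091… → 0.0361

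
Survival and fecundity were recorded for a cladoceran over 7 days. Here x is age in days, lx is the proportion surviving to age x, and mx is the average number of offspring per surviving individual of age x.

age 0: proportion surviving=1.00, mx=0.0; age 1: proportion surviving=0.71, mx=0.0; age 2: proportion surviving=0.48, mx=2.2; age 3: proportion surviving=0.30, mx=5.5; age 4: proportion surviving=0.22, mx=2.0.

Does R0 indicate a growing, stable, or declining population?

growing

R0 = Σ lx·mx = 0 + 0 + 1.056 + 1.65 + 0.44 = 3.146
R0 > 1, so the population is growing.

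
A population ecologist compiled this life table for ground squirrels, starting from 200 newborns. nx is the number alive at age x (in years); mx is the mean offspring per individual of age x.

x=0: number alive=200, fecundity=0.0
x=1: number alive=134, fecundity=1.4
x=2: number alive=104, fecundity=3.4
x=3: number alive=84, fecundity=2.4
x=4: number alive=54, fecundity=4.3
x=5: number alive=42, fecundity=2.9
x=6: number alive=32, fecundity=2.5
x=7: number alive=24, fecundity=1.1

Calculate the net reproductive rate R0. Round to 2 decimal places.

6.02

lx = nx/n0 = nx/200: 1, 0.67, 0.52, 0.42, 0.27, 0.21, 0.16, 0.12
lx·mx by age: 0, 0.938, 1.768, 1.008, 1.161, 0.609, 0.4, 0.132
R0 = Σ lx·mx = 6.016 → 6.02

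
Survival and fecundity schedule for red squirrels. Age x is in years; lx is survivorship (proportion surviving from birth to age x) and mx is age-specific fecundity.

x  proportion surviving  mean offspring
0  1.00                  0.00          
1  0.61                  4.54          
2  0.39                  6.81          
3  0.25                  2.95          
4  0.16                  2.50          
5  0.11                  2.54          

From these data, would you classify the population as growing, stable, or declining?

R0 = Σ lx·mx = 0 + 2.7694 + 2.6559 + 0.7375 + 0.4 + 0.2794 = 6.8422
R0 > 1, so the population is growing.

growing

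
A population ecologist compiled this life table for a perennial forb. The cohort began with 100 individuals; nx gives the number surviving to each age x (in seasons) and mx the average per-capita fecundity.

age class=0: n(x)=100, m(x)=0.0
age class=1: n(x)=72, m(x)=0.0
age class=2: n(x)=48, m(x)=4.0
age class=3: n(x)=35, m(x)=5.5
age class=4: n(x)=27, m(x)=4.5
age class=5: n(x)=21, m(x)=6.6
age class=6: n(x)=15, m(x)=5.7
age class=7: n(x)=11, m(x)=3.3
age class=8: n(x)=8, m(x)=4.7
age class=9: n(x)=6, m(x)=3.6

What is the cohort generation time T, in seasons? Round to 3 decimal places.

lx = nx/n0 = nx/100: 1, 0.72, 0.48, 0.35, 0.27, 0.21, 0.15, 0.11, 0.08, 0.06
lx·mx: 0, 0, 1.92, 1.925, 1.215, 1.386, 0.855, 0.363, 0.376, 0.216 → R0 = 8.256
x·lx·mx: 0, 0, 3.84, 5.775, 4.86, 6.93, 5.13, 2.541, 3.008, 1.944 → Σ = 34.028
T = 34.028 / 8.256 = 4.121609… → 4.122

4.122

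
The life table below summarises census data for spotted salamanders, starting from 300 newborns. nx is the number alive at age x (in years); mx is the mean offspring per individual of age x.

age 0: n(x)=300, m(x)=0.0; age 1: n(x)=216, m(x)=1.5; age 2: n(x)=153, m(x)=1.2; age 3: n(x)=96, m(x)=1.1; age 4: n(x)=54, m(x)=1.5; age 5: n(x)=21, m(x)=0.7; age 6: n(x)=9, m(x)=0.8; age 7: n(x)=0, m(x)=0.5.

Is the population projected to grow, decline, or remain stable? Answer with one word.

growing

lx = nx/n0 = nx/300: 1, 0.72, 0.51, 0.32, 0.18, 0.07, 0.03, 0
R0 = Σ lx·mx = 0 + 1.08 + 0.612 + 0.352 + 0.27 + 0.049 + 0.024 + 0 = 2.387
R0 > 1, so the population is growing.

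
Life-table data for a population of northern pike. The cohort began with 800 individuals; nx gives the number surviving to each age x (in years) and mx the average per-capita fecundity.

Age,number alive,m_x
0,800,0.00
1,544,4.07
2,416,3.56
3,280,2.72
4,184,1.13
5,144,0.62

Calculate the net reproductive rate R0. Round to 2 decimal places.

5.94

lx = nx/n0 = nx/800: 1, 0.68, 0.52, 0.35, 0.23, 0.18
lx·mx by age: 0, 2.7676, 1.8512, 0.952, 0.2599, 0.1116
R0 = Σ lx·mx = 5.9423 → 5.94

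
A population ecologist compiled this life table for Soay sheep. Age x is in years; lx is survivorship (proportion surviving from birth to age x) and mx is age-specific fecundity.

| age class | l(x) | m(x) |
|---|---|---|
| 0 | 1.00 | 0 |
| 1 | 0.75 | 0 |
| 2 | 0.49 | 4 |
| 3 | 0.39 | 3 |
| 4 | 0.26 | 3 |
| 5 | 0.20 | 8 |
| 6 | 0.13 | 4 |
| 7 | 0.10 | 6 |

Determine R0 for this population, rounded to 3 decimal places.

6.630

lx·mx by age: 0, 0, 1.96, 1.17, 0.78, 1.6, 0.52, 0.6
R0 = Σ lx·mx = 6.63 → 6.630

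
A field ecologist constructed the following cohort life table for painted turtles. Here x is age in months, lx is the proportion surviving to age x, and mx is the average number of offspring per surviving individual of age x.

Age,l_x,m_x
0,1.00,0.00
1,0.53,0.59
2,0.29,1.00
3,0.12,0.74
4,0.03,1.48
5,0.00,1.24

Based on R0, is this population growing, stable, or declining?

declining

R0 = Σ lx·mx = 0 + 0.3127 + 0.29 + 0.0888 + 0.0444 + 0 = 0.7359
R0 < 1, so the population is declining.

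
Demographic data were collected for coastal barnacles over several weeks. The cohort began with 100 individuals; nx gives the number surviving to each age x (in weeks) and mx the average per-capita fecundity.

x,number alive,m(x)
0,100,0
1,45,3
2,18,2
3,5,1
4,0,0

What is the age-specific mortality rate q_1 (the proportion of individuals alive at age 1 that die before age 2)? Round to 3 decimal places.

lx = nx/n0 = nx/100: 1, 0.45, 0.18, 0.05, 0
q_1 = (l_1 − l_2) / l_1 = (0.45 − 0.18) / 0.45
     = 0.27 / 0.45 = 0.6 → 0.600

0.600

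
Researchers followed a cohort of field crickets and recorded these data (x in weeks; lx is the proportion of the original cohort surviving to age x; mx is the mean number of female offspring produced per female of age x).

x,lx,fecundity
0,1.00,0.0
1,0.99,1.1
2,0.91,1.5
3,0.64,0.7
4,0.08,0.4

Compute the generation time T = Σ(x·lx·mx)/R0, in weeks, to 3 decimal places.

1.803

lx·mx: 0, 1.089, 1.365, 0.448, 0.032 → R0 = 2.934
x·lx·mx: 0, 1.089, 2.73, 1.344, 0.128 → Σ = 5.291
T = 5.291 / 2.934 = 1.80334… → 1.803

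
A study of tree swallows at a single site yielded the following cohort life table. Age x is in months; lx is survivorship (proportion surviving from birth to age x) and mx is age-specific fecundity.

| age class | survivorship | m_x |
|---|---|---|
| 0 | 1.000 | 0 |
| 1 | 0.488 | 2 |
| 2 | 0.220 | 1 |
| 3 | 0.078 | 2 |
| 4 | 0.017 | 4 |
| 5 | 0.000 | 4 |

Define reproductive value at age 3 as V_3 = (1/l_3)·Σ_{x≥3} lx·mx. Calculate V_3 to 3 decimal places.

2.872

lx·mx for x ≥ 3: 0.156, 0.068, 0 → sum = 0.224
V_3 = 0.224 / l_3 = 0.224 / 0.078 = 2.871795… → 2.872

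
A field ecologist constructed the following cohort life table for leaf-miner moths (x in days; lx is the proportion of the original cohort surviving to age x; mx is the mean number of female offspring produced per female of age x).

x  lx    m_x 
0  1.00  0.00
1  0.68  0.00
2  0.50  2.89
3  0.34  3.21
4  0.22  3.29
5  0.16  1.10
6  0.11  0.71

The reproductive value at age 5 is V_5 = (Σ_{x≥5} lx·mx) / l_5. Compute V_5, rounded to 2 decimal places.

1.59

lx·mx for x ≥ 5: 0.176, 0.0781 → sum = 0.2541
V_5 = 0.2541 / l_5 = 0.2541 / 0.16 = 1.588125 → 1.59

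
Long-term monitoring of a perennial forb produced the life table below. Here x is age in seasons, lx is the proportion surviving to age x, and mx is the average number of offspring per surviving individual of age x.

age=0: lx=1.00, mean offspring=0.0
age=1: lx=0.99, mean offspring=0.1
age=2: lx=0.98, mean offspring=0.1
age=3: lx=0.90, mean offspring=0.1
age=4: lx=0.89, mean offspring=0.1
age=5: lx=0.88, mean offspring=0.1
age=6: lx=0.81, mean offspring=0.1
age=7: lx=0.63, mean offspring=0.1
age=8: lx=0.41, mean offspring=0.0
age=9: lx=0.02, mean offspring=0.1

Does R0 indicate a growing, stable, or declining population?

declining

R0 = Σ lx·mx = 0 + 0.099 + 0.098 + 0.09 + 0.089 + 0.088 + 0.081 + 0.063 + 0 + 0.002 = 0.61
R0 < 1, so the population is declining.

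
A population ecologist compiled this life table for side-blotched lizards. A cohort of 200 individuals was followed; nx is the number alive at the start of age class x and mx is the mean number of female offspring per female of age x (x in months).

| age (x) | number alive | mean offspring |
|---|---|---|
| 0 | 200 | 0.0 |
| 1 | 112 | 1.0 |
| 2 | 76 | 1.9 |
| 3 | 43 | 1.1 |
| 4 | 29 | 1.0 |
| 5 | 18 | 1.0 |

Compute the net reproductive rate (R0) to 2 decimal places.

1.75

lx = nx/n0 = nx/200: 1, 0.56, 0.38, 0.215, 0.145, 0.09
lx·mx by age: 0, 0.56, 0.722, 0.2365, 0.145, 0.09
R0 = Σ lx·mx = 1.7535 → 1.75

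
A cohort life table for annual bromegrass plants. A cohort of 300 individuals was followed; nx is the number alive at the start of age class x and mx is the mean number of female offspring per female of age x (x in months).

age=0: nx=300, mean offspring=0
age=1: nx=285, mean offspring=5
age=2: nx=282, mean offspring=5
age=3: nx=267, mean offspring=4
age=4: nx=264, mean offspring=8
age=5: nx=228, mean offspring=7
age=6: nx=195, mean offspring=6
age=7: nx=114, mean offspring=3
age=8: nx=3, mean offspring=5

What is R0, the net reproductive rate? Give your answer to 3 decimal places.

lx = nx/n0 = nx/300: 1, 0.95, 0.94, 0.89, 0.88, 0.76, 0.65, 0.38, 0.01
lx·mx by age: 0, 4.75, 4.7, 3.56, 7.04, 5.32, 3.9, 1.14, 0.05
R0 = Σ lx·mx = 30.46 → 30.460

30.460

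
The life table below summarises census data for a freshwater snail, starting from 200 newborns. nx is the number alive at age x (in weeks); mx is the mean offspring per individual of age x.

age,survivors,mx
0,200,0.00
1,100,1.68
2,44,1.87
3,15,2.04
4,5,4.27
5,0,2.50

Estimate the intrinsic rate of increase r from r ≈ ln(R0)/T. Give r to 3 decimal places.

lx = nx/n0 = nx/200: 1, 0.5, 0.22, 0.075, 0.025, 0
R0 = Σ lx·mx = 0 + 0.84 + 0.4114 + 0.153 + 0.10675 + 0 = 1.51115
Σ x·lx·mx = 2.5488; T = 2.5488/1.51115 = 1.68666…
r ≈ ln(R0)/T = ln(1.51115)/1.68666… = 0.24479… → 0.245

0.245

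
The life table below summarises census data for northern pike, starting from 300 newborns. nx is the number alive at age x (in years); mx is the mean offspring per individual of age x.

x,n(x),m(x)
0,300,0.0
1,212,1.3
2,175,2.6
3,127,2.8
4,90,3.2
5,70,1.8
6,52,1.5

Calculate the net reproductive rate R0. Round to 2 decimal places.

5.26

lx = nx/n0 = nx/300: 1, 0.70667…, 0.58333…, 0.42333…, 0.3, 0.23333…, 0.17333…
lx·mx by age: 0, 0.918667…, 1.516667…, 1.185333…, 0.96, 0.42…, 0.26…
R0 = Σ lx·mx = 5.260667… → 5.26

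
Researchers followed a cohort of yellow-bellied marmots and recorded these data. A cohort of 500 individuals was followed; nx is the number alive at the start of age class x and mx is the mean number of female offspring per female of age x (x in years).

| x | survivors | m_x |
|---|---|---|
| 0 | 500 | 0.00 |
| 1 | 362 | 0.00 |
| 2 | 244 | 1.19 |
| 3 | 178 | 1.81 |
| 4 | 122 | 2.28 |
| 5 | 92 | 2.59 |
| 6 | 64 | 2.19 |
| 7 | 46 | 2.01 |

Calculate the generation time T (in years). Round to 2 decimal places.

3.92

lx = nx/n0 = nx/500: 1, 0.724, 0.488, 0.356, 0.244, 0.184, 0.128, 0.092
lx·mx: 0, 0, 0.58072, 0.64436, 0.55632, 0.47656, 0.28032, 0.18492 → R0 = 2.7232
x·lx·mx: 0, 0, 1.16144, 1.93308, 2.22528, 2.3828, 1.68192, 1.29444 → Σ = 10.67896
T = 10.67896 / 2.7232 = 3.921475… → 3.92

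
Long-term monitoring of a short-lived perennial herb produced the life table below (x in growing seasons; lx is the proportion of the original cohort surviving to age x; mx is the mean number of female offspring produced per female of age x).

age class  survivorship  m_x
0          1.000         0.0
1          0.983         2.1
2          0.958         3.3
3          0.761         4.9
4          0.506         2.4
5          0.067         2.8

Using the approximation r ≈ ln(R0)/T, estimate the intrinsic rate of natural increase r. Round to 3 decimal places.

0.954

R0 = Σ lx·mx = 0 + 2.0643 + 3.1614 + 3.7289 + 1.2144 + 0.1876 = 10.3566
Σ x·lx·mx = 25.3694; T = 25.3694/10.3566 = 2.44959…
r ≈ ln(R0)/T = ln(10.3566)/2.44959… = 0.95429… → 0.954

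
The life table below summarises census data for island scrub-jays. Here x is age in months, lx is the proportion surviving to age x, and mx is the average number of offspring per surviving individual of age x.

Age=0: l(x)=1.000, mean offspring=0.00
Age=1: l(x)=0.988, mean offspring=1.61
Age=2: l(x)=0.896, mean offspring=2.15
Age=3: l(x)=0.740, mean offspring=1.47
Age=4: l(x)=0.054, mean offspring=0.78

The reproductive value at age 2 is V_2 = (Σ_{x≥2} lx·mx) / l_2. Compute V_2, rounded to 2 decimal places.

lx·mx for x ≥ 2: 1.9264, 1.0878, 0.04212 → sum = 3.05632
V_2 = 3.05632 / l_2 = 3.05632 / 0.896 = 3.411071… → 3.41

3.41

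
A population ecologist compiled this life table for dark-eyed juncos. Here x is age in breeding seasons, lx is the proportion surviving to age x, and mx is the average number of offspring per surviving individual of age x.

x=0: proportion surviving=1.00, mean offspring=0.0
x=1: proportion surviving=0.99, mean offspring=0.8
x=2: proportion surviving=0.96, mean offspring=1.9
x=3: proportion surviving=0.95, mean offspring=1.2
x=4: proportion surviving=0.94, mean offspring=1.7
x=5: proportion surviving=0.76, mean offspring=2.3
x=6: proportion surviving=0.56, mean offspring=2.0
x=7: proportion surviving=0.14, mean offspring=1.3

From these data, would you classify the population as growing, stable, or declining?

R0 = Σ lx·mx = 0 + 0.792 + 1.824 + 1.14 + 1.598 + 1.748 + 1.12 + 0.182 = 8.404
R0 > 1, so the population is growing.

growing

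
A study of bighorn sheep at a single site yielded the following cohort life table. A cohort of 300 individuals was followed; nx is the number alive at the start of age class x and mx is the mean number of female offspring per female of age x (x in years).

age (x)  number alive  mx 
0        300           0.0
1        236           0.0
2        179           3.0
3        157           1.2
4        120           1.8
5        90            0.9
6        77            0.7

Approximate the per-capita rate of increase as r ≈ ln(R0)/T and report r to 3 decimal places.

lx = nx/n0 = nx/300: 1, 0.78667…, 0.59667…, 0.52333…, 0.4, 0.3, 0.25667…
R0 = Σ lx·mx = 0 + 0 + 1.79… + 0.628… + 0.72 + 0.27 + 0.17967… = 3.587667…
Σ x·lx·mx = 10.772…; T = 10.772…/3.587667… = 3.00251…
r ≈ ln(R0)/T = ln(3.587667…)/3.00251… = 0.42548… → 0.425

0.425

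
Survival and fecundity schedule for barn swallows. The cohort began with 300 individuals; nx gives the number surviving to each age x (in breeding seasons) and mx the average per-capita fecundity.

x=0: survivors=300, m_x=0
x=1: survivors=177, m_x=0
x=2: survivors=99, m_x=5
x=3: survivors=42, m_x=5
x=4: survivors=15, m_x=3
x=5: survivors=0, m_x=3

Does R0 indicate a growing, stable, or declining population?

growing

lx = nx/n0 = nx/300: 1, 0.59, 0.33, 0.14, 0.05, 0
R0 = Σ lx·mx = 0 + 0 + 1.65 + 0.7 + 0.15 + 0 = 2.5
R0 > 1, so the population is growing.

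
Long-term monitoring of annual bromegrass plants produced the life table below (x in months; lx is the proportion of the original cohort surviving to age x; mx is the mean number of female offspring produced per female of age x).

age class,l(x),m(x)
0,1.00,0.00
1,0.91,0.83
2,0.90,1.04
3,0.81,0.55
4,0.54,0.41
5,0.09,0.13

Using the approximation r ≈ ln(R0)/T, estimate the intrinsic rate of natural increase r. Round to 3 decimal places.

R0 = Σ lx·mx = 0 + 0.7553 + 0.936 + 0.4455 + 0.2214 + 0.0117 = 2.3699
Σ x·lx·mx = 4.9079; T = 4.9079/2.3699 = 2.07093…
r ≈ ln(R0)/T = ln(2.3699)/2.07093… = 0.41665… → 0.417

0.417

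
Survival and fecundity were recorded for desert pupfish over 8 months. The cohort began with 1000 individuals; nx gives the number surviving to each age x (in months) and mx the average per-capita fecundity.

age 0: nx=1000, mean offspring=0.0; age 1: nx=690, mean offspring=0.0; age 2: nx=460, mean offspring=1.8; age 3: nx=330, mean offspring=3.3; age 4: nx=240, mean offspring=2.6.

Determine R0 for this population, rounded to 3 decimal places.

2.541

lx = nx/n0 = nx/1000: 1, 0.69, 0.46, 0.33, 0.24
lx·mx by age: 0, 0, 0.828, 1.089, 0.624
R0 = Σ lx·mx = 2.541 → 2.541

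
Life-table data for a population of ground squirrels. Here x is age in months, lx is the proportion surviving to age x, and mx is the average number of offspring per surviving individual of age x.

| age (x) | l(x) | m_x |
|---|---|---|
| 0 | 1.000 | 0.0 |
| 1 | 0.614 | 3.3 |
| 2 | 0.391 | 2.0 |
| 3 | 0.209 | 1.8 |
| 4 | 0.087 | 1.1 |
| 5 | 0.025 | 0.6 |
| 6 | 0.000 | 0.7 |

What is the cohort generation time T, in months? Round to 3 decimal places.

1.571

lx·mx: 0, 2.0262, 0.782, 0.3762, 0.0957, 0.015, 0 → R0 = 3.2951
x·lx·mx: 0, 2.0262, 1.564, 1.1286, 0.3828, 0.075, 0 → Σ = 5.1766
T = 5.1766 / 3.2951 = 1.570999… → 1.571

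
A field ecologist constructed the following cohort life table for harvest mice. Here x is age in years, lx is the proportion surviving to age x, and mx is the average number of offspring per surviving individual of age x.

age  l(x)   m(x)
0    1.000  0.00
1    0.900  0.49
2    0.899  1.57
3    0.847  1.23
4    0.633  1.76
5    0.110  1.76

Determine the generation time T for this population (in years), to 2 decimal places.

2.81

lx·mx: 0, 0.441, 1.41143, 1.04181, 1.11408, 0.1936 → R0 = 4.20192
x·lx·mx: 0, 0.441, 2.82286, 3.12543, 4.45632, 0.968 → Σ = 11.81361
T = 11.81361 / 4.20192 = 2.811479… → 2.81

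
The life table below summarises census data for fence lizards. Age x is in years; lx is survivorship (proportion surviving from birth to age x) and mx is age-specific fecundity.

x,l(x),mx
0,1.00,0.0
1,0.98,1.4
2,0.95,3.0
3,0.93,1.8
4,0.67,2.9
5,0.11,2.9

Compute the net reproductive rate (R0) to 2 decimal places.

8.16

lx·mx by age: 0, 1.372, 2.85, 1.674, 1.943, 0.319
R0 = Σ lx·mx = 8.158 → 8.16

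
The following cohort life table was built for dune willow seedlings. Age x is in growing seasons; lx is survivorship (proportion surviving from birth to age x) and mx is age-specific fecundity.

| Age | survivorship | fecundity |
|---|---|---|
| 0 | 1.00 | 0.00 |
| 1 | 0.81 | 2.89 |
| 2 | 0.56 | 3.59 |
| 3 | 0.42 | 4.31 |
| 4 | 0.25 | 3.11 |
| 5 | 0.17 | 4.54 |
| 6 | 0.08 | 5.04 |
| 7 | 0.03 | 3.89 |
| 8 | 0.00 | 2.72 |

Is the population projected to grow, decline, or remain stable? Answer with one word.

R0 = Σ lx·mx = 0 + 2.3409 + 2.0104 + 1.8102 + 0.7775 + 0.7718 + 0.4032 + 0.1167 + 0 = 8.2307
R0 > 1, so the population is growing.

growing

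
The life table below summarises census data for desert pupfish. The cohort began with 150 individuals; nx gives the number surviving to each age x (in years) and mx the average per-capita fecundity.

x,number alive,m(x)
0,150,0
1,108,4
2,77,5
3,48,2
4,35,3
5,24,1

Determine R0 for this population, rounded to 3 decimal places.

lx = nx/n0 = nx/150: 1, 0.72, 0.51333…, 0.32, 0.23333…, 0.16
lx·mx by age: 0, 2.88, 2.566667…, 0.64, 0.7…, 0.16
R0 = Σ lx·mx = 6.946667… → 6.947

6.947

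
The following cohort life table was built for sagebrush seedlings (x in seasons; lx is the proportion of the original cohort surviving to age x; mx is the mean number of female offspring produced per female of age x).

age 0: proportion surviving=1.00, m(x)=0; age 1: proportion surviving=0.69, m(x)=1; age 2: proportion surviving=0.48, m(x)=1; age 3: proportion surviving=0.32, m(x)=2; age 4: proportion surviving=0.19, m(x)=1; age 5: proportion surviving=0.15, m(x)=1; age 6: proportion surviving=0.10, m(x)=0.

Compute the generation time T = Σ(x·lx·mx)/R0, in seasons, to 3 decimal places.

2.363

lx·mx: 0, 0.69, 0.48, 0.64, 0.19, 0.15, 0 → R0 = 2.15
x·lx·mx: 0, 0.69, 0.96, 1.92, 0.76, 0.75, 0 → Σ = 5.08
T = 5.08 / 2.15 = 2.362791… → 2.363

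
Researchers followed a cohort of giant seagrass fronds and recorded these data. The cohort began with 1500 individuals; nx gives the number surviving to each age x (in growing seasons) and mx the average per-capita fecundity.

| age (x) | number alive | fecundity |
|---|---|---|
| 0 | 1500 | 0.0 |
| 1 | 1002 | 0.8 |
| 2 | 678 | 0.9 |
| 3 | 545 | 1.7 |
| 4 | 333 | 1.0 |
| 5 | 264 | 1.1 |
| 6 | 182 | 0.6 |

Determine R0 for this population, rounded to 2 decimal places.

2.05

lx = nx/n0 = nx/1500: 1, 0.668, 0.452, 0.36333…, 0.222, 0.176, 0.12133…
lx·mx by age: 0, 0.5344, 0.4068, 0.617667…, 0.222, 0.1936, 0.0728…
R0 = Σ lx·mx = 2.047267… → 2.05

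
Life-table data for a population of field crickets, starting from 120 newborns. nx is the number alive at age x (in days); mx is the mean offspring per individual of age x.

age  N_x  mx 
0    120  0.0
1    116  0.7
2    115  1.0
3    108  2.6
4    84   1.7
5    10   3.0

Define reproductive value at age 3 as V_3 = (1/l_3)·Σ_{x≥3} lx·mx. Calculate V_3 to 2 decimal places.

4.20

lx = nx/n0 = nx/120: 1, 0.96667…, 0.95833…, 0.9, 0.7, 0.08333…
lx·mx for x ≥ 3: 2.34, 1.19, 0.25… → sum = 3.78…
V_3 = 3.78… / l_3 = 3.78… / 0.9 = 4.2… → 4.20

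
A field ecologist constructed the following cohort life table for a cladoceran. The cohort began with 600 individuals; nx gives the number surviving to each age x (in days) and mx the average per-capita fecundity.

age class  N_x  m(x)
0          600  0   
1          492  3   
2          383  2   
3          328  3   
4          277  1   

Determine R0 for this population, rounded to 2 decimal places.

5.84

lx = nx/n0 = nx/600: 1, 0.82, 0.63833…, 0.54667…, 0.46167…
lx·mx by age: 0, 2.46, 1.276667…, 1.64…, 0.461667…
R0 = Σ lx·mx = 5.838333… → 5.84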